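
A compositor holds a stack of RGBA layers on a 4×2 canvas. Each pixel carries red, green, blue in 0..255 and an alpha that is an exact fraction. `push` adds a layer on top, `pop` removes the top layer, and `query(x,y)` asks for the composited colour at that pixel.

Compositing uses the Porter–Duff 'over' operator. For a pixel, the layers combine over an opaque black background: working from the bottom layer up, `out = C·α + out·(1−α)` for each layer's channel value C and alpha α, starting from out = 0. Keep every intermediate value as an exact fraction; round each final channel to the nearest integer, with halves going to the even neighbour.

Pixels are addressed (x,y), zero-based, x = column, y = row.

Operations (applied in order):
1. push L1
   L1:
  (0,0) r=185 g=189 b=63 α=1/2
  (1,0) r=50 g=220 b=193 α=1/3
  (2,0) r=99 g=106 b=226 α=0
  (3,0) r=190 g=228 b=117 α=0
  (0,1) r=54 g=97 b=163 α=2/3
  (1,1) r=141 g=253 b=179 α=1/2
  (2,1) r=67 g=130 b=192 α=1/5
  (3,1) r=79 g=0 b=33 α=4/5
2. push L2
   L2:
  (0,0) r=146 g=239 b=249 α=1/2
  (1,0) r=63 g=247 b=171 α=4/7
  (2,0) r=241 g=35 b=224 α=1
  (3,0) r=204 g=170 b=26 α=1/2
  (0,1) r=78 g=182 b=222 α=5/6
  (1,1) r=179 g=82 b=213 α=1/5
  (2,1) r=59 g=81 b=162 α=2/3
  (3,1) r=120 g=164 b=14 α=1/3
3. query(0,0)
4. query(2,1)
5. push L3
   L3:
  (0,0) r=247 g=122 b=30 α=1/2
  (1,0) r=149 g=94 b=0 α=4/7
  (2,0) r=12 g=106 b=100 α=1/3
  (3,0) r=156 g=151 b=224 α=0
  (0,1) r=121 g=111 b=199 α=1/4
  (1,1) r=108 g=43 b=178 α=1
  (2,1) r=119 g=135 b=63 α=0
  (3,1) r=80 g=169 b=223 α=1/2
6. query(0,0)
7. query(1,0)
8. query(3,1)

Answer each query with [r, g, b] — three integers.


(0,0) stack=L1,L2; from [0,0,0]:
+L1 (α=1/2) → [185/2, 189/2, 63/2]
+L2 (α=1/2) → [477/4, 667/4, 561/4]
rounded: [119, 167, 140]

at x=2,y=1 over L1,L2:
L1 α=1/5: [67/5, 26, 192/5]
L2 α=2/3: [219/5, 188/3, 604/5]
rounded: [44, 63, 121]

query (0,0) [L1,L2,L3] — begin 0,0,0
L1 α=1/2: [185/2, 189/2, 63/2]
L2 α=1/2: [477/4, 667/4, 561/4]
L3 α=1/2: [1465/8, 1155/8, 681/8]
= [183, 144, 85]

at x=1,y=0 over L1,L2,L3:
L1 α=1/3: [50/3, 220/3, 193/3]
L2 α=4/7: [302/7, 1208/7, 877/7]
L3 α=4/7: [5078/49, 6256/49, 2631/49]
= [104, 128, 54]

query (3,1) [L1,L2,L3] — begin 0,0,0
L1 α=4/5: [316/5, 0, 132/5]
L2 α=1/3: [1232/15, 164/3, 334/15]
L3 α=1/2: [1216/15, 671/6, 3679/30]
rounded: [81, 112, 123]


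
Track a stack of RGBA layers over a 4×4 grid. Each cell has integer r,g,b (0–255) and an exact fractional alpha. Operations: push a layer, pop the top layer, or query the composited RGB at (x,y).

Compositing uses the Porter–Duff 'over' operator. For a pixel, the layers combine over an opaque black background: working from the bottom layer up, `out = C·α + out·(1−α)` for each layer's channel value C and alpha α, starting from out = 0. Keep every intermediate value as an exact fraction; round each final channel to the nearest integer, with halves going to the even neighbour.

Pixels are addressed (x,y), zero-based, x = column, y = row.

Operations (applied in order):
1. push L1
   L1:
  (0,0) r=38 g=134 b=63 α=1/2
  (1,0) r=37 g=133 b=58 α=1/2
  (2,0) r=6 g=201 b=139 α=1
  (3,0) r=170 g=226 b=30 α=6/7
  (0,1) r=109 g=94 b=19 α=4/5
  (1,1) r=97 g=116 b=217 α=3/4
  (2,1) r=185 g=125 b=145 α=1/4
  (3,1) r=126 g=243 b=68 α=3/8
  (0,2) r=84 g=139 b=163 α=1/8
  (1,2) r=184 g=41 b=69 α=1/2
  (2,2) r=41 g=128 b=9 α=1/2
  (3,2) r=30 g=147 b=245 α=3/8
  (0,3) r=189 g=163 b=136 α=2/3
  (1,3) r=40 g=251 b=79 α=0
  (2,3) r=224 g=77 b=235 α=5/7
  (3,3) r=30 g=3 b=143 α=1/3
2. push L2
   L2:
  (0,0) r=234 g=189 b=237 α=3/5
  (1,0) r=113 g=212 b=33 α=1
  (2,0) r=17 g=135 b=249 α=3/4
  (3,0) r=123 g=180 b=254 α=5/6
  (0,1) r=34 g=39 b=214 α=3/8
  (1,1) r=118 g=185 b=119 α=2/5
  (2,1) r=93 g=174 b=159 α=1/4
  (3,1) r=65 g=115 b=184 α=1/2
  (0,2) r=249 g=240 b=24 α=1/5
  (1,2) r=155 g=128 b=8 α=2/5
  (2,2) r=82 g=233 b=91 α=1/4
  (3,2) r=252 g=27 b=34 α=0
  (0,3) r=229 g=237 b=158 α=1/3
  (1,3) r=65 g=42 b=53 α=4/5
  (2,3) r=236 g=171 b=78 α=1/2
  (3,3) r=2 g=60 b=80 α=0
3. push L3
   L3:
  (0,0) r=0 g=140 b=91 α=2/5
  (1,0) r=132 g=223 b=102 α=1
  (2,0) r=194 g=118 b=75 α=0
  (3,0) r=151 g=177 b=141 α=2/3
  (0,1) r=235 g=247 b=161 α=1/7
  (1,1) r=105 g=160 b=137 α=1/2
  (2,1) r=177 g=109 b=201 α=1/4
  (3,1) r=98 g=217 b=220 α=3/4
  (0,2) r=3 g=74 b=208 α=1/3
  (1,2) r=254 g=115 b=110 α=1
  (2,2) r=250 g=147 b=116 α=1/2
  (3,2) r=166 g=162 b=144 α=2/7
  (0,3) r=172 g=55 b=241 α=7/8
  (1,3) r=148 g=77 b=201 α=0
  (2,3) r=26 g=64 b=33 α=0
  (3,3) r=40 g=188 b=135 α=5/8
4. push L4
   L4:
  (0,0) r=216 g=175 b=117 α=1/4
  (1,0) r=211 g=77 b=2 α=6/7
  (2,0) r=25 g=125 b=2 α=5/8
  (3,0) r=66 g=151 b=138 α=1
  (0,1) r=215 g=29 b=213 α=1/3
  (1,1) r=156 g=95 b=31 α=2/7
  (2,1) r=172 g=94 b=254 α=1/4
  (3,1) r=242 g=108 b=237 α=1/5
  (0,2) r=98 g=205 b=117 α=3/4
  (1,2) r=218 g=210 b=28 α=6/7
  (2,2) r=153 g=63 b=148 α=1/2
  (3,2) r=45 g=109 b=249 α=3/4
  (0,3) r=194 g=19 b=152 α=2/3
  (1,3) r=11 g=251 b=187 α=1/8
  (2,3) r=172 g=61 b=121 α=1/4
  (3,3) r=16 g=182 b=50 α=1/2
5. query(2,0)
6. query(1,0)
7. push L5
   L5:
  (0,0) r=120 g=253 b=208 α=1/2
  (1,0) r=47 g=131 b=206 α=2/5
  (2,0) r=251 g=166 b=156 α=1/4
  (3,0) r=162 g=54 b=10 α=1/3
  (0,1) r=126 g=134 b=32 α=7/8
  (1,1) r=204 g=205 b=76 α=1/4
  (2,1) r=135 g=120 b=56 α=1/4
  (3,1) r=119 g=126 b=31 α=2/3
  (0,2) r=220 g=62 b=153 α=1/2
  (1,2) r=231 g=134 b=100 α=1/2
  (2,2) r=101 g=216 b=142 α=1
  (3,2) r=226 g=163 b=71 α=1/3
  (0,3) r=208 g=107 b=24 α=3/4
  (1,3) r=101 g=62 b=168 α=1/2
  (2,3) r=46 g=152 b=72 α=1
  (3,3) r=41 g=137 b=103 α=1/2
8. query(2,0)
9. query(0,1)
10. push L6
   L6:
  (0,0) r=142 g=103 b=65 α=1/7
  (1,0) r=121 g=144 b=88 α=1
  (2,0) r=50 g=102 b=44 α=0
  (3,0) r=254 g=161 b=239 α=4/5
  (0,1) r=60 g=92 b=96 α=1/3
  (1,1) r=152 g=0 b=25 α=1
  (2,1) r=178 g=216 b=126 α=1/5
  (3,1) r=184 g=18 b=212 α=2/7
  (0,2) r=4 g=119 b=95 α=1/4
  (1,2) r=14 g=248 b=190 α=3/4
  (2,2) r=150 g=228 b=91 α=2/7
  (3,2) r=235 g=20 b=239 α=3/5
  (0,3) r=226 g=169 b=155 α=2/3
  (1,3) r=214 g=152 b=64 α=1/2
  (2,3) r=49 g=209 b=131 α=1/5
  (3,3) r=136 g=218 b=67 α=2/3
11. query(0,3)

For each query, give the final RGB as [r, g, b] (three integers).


query (2,0) [L1,L2,L3,L4] — begin 0,0,0
after L1 α=1: [6, 201, 139]
after L2 α=3/4: [57/4, 303/2, 443/2]
after L3 α=0: [57/4, 303/2, 443/2]
after L4 α=5/8: [671/32, 2159/16, 1349/16]
= [21, 135, 84]

at x=1,y=0 over L1,L2,L3,L4:
after L1 α=1/2: [37/2, 133/2, 29]
after L2 α=1: [113, 212, 33]
after L3 α=1: [132, 223, 102]
after L4 α=6/7: [1398/7, 685/7, 114/7]
rounded: [200, 98, 16]

at x=2,y=0 over L1,L2,L3,L4,L5:
L1 α=1: [6, 201, 139]
L2 α=3/4: [57/4, 303/2, 443/2]
L3 α=0: [57/4, 303/2, 443/2]
L4 α=5/8: [671/32, 2159/16, 1349/16]
L5 α=1/4: [10045/128, 9133/64, 6543/64]
→ [78, 143, 102]

(0,1) stack=L1,L2,L3,L4,L5; from [0,0,0]:
+L1 (α=4/5) → [436/5, 376/5, 76/5]
+L2 (α=3/8) → [269/4, 493/8, 359/4]
+L3 (α=1/7) → [1277/14, 2467/28, 1399/14]
+L4 (α=1/3) → [2782/21, 2873/42, 2890/21]
+L5 (α=7/8) → [2663/21, 42269/336, 3797/84]
→ [127, 126, 45]

at x=0,y=3 over L1,L2,L3,L4,L5,L6:
L1 α=2/3: [126, 326/3, 272/3]
L2 α=1/3: [481/3, 1363/9, 1018/9]
L3 α=7/8: [4093/24, 1207/18, 16201/72]
L4 α=2/3: [13405/72, 1891/54, 38089/216]
L5 α=3/4: [58333/288, 19225/216, 53641/864]
L6 α=2/3: [188509/864, 92233/648, 321481/2592]
= [218, 142, 124]


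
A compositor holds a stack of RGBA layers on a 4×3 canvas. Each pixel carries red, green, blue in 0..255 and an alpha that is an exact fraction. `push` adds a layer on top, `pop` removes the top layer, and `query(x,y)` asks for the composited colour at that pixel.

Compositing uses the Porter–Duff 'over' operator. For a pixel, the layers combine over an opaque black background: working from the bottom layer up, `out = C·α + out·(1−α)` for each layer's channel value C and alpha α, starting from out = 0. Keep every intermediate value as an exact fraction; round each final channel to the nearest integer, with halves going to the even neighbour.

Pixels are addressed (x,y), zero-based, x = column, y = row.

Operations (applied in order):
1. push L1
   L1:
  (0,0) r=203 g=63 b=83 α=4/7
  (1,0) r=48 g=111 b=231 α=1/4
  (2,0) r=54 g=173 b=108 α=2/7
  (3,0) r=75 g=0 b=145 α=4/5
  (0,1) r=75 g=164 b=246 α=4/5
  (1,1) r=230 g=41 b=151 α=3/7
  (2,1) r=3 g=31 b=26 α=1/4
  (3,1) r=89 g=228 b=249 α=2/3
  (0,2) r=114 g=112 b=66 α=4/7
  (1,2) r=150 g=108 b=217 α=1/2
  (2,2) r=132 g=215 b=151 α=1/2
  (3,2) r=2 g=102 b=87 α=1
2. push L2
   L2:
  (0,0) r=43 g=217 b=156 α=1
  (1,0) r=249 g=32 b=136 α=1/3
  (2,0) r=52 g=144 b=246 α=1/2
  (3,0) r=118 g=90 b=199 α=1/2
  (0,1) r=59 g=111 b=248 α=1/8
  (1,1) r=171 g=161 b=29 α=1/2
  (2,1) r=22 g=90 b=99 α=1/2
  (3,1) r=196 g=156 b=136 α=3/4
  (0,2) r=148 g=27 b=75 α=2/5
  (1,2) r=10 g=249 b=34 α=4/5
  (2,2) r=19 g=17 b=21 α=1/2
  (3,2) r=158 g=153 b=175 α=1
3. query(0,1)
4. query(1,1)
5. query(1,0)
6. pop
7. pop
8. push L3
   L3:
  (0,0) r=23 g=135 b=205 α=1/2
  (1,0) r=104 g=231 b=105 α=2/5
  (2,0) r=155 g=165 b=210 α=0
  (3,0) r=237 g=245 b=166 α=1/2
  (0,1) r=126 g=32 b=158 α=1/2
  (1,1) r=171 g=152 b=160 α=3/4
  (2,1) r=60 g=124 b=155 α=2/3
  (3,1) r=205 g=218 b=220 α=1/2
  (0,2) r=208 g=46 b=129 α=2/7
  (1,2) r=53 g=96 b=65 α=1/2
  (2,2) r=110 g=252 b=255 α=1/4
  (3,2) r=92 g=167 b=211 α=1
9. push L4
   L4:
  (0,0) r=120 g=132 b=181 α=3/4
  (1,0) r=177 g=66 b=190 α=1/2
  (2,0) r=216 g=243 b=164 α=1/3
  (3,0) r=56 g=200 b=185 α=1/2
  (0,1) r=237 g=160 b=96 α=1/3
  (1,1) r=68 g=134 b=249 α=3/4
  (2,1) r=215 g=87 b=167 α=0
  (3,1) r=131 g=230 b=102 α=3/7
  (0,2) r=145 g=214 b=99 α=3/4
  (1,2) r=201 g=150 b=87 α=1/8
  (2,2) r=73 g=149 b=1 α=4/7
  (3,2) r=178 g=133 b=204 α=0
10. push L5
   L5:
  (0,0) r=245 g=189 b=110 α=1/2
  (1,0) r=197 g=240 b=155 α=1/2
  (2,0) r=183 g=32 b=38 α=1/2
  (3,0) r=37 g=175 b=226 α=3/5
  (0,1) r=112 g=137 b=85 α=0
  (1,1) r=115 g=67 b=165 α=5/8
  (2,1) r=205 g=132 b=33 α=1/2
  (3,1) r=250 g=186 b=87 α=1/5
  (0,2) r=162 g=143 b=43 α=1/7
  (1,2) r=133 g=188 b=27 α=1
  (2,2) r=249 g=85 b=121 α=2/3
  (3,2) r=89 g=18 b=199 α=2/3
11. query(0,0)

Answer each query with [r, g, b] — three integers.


(0,1) stack=L1,L2; from [0,0,0]:
+L1 (α=4/5) → [60, 656/5, 984/5]
+L2 (α=1/8) → [479/8, 5147/40, 1016/5]
rounded: [60, 129, 203]

(1,1) stack=L1,L2; from [0,0,0]:
after L1 α=3/7: [690/7, 123/7, 453/7]
after L2 α=1/2: [1887/14, 625/7, 328/7]
→ [135, 89, 47]

(1,0) stack=L1,L2; from [0,0,0]:
after L1 α=1/4: [12, 111/4, 231/4]
after L2 α=1/3: [91, 175/6, 503/6]
= [91, 29, 84]

at x=0,y=0 over L3,L4,L5:
L3 α=1/2: [23/2, 135/2, 205/2]
L4 α=3/4: [743/8, 927/8, 1291/8]
L5 α=1/2: [2703/16, 2439/16, 2171/16]
= [169, 152, 136]


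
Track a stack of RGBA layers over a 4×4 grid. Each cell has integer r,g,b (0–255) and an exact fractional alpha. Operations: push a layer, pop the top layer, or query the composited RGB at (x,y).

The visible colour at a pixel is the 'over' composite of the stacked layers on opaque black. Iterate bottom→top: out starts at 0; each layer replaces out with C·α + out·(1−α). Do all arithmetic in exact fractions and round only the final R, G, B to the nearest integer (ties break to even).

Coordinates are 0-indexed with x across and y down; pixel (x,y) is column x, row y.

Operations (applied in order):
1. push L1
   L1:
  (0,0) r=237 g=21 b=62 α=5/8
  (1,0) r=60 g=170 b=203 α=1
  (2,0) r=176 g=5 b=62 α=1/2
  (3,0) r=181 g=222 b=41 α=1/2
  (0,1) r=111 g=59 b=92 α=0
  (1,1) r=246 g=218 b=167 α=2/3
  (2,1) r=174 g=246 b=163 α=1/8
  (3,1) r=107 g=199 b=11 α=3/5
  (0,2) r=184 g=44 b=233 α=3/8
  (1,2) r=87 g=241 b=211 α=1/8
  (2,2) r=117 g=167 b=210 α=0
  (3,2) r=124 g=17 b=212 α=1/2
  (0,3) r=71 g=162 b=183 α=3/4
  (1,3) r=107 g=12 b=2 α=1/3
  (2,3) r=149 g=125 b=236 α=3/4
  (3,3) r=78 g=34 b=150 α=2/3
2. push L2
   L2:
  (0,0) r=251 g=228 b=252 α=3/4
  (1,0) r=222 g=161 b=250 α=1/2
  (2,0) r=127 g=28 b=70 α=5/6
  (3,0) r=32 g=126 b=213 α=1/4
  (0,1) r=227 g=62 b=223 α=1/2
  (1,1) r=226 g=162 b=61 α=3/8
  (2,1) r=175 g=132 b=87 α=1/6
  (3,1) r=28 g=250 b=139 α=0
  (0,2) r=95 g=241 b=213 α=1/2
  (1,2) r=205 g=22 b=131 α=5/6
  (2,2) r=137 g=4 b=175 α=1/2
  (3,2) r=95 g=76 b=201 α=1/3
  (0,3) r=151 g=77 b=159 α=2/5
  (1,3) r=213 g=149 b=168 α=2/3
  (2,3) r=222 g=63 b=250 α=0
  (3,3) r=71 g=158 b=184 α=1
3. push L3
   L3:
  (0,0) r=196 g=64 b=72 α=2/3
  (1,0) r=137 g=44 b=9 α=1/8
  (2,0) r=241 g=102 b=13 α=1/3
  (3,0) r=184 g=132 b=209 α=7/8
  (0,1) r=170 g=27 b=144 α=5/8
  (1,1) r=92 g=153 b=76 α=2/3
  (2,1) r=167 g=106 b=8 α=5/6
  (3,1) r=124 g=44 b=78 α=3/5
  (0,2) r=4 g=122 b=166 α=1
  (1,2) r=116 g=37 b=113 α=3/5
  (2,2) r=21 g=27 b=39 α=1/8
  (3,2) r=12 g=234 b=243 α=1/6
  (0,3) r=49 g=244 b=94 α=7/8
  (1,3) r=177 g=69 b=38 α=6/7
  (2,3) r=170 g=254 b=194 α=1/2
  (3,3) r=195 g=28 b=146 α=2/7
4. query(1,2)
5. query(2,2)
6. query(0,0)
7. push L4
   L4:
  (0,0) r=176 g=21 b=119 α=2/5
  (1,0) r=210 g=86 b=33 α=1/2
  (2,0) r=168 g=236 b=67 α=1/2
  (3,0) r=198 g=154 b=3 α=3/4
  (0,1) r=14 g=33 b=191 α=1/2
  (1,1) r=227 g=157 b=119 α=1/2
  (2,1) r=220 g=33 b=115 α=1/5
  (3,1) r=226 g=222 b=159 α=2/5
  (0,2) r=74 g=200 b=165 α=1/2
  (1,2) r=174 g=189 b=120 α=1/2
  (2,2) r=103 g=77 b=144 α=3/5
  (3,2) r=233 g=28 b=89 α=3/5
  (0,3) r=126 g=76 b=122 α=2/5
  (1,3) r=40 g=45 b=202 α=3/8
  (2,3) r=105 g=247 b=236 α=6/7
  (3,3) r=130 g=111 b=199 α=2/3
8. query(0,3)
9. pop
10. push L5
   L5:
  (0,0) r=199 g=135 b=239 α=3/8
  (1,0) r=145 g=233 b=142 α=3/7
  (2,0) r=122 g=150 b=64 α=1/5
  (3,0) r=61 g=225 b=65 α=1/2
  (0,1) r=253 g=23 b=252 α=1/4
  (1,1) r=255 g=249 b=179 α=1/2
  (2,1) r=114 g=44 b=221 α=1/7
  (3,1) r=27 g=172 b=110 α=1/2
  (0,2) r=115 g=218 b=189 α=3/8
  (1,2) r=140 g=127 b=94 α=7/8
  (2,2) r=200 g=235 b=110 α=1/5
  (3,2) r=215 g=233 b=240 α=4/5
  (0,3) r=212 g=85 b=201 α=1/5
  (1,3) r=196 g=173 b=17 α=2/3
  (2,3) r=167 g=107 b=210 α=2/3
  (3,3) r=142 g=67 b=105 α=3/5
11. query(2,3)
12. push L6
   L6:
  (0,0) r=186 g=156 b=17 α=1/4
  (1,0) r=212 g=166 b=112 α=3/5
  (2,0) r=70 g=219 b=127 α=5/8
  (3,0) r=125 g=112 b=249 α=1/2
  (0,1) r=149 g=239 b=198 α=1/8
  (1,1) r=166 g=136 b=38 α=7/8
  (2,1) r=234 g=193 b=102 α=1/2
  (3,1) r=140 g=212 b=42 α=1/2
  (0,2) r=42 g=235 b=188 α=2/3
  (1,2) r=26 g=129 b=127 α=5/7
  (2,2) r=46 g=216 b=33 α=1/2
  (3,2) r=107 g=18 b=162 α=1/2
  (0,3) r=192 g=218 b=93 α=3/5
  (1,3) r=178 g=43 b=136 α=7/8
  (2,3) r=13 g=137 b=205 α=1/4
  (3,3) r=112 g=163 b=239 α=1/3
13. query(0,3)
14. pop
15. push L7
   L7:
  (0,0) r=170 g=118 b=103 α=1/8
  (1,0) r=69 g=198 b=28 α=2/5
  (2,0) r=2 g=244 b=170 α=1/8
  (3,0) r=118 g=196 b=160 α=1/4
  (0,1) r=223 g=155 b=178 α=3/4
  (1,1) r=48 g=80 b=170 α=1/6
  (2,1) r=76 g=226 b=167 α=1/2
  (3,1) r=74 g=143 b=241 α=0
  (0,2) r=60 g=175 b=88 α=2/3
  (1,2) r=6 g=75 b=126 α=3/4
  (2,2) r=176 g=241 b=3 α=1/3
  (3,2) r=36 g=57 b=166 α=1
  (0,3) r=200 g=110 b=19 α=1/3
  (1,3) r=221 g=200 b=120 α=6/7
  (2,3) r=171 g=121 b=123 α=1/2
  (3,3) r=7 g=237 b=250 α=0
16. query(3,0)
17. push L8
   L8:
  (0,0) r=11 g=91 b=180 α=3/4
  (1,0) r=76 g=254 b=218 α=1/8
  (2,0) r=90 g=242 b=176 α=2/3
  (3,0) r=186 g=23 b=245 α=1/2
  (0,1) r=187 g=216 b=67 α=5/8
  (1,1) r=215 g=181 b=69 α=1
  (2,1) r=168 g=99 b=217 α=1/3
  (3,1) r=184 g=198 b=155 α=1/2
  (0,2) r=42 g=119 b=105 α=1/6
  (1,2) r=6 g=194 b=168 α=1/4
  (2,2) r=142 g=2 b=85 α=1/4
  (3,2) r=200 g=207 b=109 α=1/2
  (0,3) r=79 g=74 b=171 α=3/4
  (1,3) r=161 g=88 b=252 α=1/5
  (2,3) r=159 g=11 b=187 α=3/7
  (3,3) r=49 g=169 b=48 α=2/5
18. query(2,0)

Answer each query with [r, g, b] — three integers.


(1,2) stack=L1,L2,L3; from [0,0,0]:
L1 α=1/8: [87/8, 241/8, 211/8]
L2 α=5/6: [8287/48, 1121/48, 1817/16]
L3 α=3/5: [16639/120, 757/24, 4529/40]
→ [139, 32, 113]

at x=2,y=2 over L1,L2,L3:
after L1 α=0: [0, 0, 0]
after L2 α=1/2: [137/2, 2, 175/2]
after L3 α=1/8: [1001/16, 41/8, 1303/16]
= [63, 5, 81]

query (0,0) [L1,L2,L3] — begin 0,0,0
L1 α=5/8: [1185/8, 105/8, 155/4]
L2 α=3/4: [7209/32, 5577/32, 3179/16]
L3 α=2/3: [19753/96, 9673/96, 5483/48]
→ [206, 101, 114]

query (0,3) [L1,L2,L3,L4] — begin 0,0,0
after L1 α=3/4: [213/4, 243/2, 549/4]
after L2 α=2/5: [1847/20, 1037/10, 2919/20]
after L3 α=7/8: [8707/160, 18117/80, 16079/160]
after L4 α=2/5: [66441/800, 66511/400, 87277/800]
→ [83, 166, 109]

query (2,3) [L1,L2,L3,L5] — begin 0,0,0
+L1 (α=3/4) → [447/4, 375/4, 177]
+L2 (α=0) → [447/4, 375/4, 177]
+L3 (α=1/2) → [1127/8, 1391/8, 371/2]
+L5 (α=2/3) → [3799/24, 3103/24, 1211/6]
rounded: [158, 129, 202]

at x=0,y=3 over L1,L2,L3,L5,L6:
after L1 α=3/4: [213/4, 243/2, 549/4]
after L2 α=2/5: [1847/20, 1037/10, 2919/20]
after L3 α=7/8: [8707/160, 18117/80, 16079/160]
after L5 α=1/5: [17187/200, 19817/100, 24119/200]
after L6 α=3/5: [74787/500, 52517/250, 52019/500]
→ [150, 210, 104]

query (3,0) [L1,L2,L3,L5,L7] — begin 0,0,0
L1 α=1/2: [181/2, 111, 41/2]
L2 α=1/4: [607/8, 459/4, 549/8]
L3 α=7/8: [10911/64, 4155/32, 12253/64]
L5 α=1/2: [14815/128, 11355/64, 16413/128]
L7 α=1/4: [59549/512, 46609/256, 69719/512]
→ [116, 182, 136]

(2,0) stack=L1,L2,L3,L5,L7,L8; from [0,0,0]:
+L1 (α=1/2) → [88, 5/2, 31]
+L2 (α=5/6) → [241/2, 95/4, 127/2]
+L3 (α=1/3) → [482/3, 299/6, 140/3]
+L5 (α=1/5) → [2294/15, 1048/15, 752/15]
+L7 (α=1/8) → [2011/15, 2749/30, 3907/60]
+L8 (α=2/3) → [4711/45, 17269/90, 25027/180]
→ [105, 192, 139]


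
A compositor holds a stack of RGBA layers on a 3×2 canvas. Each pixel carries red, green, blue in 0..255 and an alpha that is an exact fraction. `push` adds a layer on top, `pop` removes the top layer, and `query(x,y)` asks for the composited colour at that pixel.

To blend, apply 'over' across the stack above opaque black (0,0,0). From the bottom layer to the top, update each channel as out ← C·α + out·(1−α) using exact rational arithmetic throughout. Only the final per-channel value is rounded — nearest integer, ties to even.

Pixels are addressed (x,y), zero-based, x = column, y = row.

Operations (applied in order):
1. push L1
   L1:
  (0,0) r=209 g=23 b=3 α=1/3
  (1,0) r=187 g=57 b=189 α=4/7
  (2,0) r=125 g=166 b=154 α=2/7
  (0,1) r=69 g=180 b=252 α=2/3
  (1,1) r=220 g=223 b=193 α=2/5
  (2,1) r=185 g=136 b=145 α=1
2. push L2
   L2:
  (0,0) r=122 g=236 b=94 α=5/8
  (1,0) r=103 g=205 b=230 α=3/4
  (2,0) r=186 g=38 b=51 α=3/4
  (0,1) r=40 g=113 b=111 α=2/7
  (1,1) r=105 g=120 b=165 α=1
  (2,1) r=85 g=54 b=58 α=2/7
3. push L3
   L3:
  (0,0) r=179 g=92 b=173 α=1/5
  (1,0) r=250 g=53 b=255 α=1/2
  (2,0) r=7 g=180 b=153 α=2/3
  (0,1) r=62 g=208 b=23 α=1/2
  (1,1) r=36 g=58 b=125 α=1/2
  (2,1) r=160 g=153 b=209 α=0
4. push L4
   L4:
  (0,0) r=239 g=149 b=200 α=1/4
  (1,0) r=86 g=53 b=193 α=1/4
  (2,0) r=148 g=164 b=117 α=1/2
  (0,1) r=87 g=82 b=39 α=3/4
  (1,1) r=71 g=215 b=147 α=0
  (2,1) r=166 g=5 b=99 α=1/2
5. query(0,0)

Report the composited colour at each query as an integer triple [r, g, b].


query (0,0) [L1,L2,L3,L4] — begin 0,0,0
+L1 (α=1/3) → [209/3, 23/3, 1]
+L2 (α=5/8) → [819/8, 1203/8, 473/8]
+L3 (α=1/5) → [1177/10, 1387/10, 819/10]
+L4 (α=1/4) → [5921/40, 5651/40, 4457/40]
→ [148, 141, 111]


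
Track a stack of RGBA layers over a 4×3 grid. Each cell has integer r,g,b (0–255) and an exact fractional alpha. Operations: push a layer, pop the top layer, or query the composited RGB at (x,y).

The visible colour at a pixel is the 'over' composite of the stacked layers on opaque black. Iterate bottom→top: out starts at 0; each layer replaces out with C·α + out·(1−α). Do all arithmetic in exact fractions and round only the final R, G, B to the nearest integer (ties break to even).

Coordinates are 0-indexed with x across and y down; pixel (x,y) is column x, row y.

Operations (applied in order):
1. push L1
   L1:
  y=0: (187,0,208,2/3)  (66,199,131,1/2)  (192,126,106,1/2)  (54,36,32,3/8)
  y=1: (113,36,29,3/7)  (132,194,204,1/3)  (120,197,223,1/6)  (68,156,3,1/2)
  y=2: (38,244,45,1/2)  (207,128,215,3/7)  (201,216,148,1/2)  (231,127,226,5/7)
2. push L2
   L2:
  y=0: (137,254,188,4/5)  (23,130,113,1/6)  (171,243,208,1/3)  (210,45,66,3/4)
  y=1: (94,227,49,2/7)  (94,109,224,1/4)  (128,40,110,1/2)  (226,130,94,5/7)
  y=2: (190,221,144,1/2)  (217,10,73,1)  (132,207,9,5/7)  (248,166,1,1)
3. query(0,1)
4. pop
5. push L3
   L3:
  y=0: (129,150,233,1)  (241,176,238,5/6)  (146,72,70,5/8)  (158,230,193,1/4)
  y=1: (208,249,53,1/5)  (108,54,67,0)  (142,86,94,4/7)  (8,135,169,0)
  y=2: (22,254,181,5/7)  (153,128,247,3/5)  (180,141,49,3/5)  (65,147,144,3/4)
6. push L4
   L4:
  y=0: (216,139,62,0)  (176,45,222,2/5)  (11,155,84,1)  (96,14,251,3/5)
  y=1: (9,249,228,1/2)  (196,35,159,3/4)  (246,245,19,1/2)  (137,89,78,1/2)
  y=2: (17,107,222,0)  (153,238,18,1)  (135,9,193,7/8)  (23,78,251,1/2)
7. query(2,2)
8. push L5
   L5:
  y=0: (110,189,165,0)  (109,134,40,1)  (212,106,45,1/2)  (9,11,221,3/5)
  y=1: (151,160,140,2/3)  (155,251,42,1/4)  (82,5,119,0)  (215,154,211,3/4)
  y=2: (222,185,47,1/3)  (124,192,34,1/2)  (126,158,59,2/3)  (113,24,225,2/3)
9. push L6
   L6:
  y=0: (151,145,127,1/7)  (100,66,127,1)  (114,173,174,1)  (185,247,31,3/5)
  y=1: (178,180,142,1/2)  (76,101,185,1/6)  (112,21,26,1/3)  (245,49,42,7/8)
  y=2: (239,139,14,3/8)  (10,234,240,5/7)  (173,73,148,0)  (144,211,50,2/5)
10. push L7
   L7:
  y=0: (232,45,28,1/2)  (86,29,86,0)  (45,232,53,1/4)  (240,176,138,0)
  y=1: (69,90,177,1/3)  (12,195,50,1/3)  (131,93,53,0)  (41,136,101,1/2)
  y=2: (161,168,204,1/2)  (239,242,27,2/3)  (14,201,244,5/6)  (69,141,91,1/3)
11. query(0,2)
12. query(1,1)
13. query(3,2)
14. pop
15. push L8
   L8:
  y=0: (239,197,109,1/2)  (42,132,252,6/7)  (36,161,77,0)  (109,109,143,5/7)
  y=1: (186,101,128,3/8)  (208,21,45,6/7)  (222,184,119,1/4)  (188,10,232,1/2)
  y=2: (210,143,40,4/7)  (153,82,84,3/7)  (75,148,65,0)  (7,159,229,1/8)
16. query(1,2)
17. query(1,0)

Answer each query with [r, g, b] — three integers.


query (0,1) [L1,L2] — begin 0,0,0
L1 α=3/7: [339/7, 108/7, 87/7]
L2 α=2/7: [3011/49, 3718/49, 1121/49]
→ [61, 76, 23]

query (2,2) [L1,L3,L4] — begin 0,0,0
after L1 α=1/2: [201/2, 108, 74]
after L3 α=3/5: [741/5, 639/5, 59]
after L4 α=7/8: [2733/20, 477/20, 705/4]
→ [137, 24, 176]

query (0,2) [L1,L3,L4,L5,L6,L7] — begin 0,0,0
+L1 (α=1/2) → [19, 122, 45/2]
+L3 (α=5/7) → [148/7, 1514/7, 950/7]
+L4 (α=0) → [148/7, 1514/7, 950/7]
+L5 (α=1/3) → [1850/21, 1441/7, 743/7]
+L6 (α=3/8) → [24307/168, 2531/14, 4009/56]
+L7 (α=1/2) → [51355/336, 4883/28, 15433/112]
rounded: [153, 174, 138]

query (1,1) [L1,L3,L4,L5,L6,L7] — begin 0,0,0
after L1 α=1/3: [44, 194/3, 68]
after L3 α=0: [44, 194/3, 68]
after L4 α=3/4: [158, 509/12, 545/4]
after L5 α=1/4: [629/4, 1513/16, 1803/16]
after L6 α=1/6: [3449/24, 9181/96, 11975/96]
after L7 α=1/3: [3593/36, 18541/144, 14375/144]
→ [100, 129, 100]

query (3,2) [L1,L3,L4,L5,L6,L7] — begin 0,0,0
+L1 (α=5/7) → [165, 635/7, 1130/7]
+L3 (α=3/4) → [90, 1861/14, 2077/14]
+L4 (α=1/2) → [113/2, 2953/28, 5591/28]
+L5 (α=2/3) → [565/6, 4297/84, 18191/84]
+L6 (α=2/5) → [1141/10, 16113/140, 20991/140]
+L7 (α=1/3) → [1486/15, 8661/70, 27361/210]
= [99, 124, 130]

at x=1,y=2 over L1,L3,L4,L5,L6,L8:
+L1 (α=3/7) → [621/7, 384/7, 645/7]
+L3 (α=3/5) → [891/7, 3456/35, 6477/35]
+L4 (α=1) → [153, 238, 18]
+L5 (α=1/2) → [277/2, 215, 26]
+L6 (α=5/7) → [327/7, 1600/7, 1252/7]
+L8 (α=3/7) → [4521/49, 8122/49, 6772/49]
= [92, 166, 138]

query (1,0) [L1,L3,L4,L5,L6,L8] — begin 0,0,0
+L1 (α=1/2) → [33, 199/2, 131/2]
+L3 (α=5/6) → [619/3, 653/4, 837/4]
+L4 (α=2/5) → [971/5, 2319/20, 4287/20]
+L5 (α=1) → [109, 134, 40]
+L6 (α=1) → [100, 66, 127]
+L8 (α=6/7) → [352/7, 858/7, 1639/7]
rounded: [50, 123, 234]


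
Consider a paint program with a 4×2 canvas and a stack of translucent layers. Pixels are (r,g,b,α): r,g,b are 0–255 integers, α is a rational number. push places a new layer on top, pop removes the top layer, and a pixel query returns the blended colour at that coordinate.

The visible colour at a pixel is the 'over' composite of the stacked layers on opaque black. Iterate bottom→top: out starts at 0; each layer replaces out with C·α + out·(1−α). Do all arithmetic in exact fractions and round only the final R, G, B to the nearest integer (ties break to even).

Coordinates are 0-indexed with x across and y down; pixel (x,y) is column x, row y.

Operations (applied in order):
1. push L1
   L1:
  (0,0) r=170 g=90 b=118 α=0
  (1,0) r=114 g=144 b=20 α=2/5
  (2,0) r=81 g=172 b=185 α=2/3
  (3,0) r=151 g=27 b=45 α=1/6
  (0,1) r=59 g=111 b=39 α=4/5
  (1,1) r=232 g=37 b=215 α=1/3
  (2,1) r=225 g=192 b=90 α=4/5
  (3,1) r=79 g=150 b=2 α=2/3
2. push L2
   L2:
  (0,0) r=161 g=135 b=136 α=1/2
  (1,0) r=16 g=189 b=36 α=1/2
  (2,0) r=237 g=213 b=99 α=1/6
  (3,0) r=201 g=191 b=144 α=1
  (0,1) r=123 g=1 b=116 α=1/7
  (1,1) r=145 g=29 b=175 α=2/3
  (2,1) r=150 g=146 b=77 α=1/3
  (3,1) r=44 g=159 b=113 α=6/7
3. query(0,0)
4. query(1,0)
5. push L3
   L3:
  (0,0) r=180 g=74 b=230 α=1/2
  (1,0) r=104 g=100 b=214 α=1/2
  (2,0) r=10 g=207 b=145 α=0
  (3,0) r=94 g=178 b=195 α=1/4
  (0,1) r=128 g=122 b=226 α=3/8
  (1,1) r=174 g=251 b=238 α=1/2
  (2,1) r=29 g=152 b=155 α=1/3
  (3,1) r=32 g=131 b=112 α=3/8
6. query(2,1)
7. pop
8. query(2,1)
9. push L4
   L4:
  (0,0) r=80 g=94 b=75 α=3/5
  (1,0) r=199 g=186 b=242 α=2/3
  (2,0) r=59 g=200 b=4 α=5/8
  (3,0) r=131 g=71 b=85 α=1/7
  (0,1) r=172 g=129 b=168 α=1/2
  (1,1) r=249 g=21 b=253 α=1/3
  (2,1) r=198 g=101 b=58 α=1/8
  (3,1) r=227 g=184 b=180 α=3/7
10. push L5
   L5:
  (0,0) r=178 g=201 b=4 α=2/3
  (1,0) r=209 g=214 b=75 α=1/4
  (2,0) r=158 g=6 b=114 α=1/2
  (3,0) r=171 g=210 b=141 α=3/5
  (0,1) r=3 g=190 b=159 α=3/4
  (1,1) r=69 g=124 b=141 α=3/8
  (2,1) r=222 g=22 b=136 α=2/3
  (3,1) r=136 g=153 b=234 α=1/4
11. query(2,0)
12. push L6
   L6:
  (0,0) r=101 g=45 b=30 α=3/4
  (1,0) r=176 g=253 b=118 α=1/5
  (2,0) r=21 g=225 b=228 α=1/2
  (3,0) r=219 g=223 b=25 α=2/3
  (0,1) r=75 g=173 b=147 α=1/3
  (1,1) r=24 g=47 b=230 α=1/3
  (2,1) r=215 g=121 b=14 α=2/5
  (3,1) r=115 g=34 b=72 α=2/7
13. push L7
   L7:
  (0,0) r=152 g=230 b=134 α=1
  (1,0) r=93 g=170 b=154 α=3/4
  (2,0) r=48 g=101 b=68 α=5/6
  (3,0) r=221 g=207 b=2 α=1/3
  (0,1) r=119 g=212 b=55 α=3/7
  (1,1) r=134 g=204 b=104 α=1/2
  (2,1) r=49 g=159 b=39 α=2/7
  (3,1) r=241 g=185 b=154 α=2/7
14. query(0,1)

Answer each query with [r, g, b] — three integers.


(0,0) stack=L1,L2; from [0,0,0]:
+L1 (α=0) → [0, 0, 0]
+L2 (α=1/2) → [161/2, 135/2, 68]
= [80, 68, 68]

query (1,0) [L1,L2] — begin 0,0,0
L1 α=2/5: [228/5, 288/5, 8]
L2 α=1/2: [154/5, 1233/10, 22]
= [31, 123, 22]

query (2,1) [L1,L2,L3] — begin 0,0,0
after L1 α=4/5: [180, 768/5, 72]
after L2 α=1/3: [170, 2266/15, 221/3]
after L3 α=1/3: [123, 6812/45, 907/9]
= [123, 151, 101]

(2,1) stack=L1,L2; from [0,0,0]:
L1 α=4/5: [180, 768/5, 72]
L2 α=1/3: [170, 2266/15, 221/3]
rounded: [170, 151, 74]

at x=2,y=0 over L1,L2,L4,L5:
L1 α=2/3: [54, 344/3, 370/3]
L2 α=1/6: [169/2, 2359/18, 2147/18]
L4 α=5/8: [1097/16, 8359/48, 2267/48]
L5 α=1/2: [3625/32, 8647/96, 7739/96]
rounded: [113, 90, 81]

at x=0,y=1 over L1,L2,L4,L5,L6,L7:
after L1 α=4/5: [236/5, 444/5, 156/5]
after L2 α=1/7: [2031/35, 2669/35, 1516/35]
after L4 α=1/2: [8051/70, 3592/35, 3698/35]
after L5 α=3/4: [8681/280, 11771/70, 20393/140]
after L6 α=1/3: [19181/420, 5942/35, 30683/210]
after L7 α=3/7: [56666/735, 46028/245, 78691/735]
= [77, 188, 107]


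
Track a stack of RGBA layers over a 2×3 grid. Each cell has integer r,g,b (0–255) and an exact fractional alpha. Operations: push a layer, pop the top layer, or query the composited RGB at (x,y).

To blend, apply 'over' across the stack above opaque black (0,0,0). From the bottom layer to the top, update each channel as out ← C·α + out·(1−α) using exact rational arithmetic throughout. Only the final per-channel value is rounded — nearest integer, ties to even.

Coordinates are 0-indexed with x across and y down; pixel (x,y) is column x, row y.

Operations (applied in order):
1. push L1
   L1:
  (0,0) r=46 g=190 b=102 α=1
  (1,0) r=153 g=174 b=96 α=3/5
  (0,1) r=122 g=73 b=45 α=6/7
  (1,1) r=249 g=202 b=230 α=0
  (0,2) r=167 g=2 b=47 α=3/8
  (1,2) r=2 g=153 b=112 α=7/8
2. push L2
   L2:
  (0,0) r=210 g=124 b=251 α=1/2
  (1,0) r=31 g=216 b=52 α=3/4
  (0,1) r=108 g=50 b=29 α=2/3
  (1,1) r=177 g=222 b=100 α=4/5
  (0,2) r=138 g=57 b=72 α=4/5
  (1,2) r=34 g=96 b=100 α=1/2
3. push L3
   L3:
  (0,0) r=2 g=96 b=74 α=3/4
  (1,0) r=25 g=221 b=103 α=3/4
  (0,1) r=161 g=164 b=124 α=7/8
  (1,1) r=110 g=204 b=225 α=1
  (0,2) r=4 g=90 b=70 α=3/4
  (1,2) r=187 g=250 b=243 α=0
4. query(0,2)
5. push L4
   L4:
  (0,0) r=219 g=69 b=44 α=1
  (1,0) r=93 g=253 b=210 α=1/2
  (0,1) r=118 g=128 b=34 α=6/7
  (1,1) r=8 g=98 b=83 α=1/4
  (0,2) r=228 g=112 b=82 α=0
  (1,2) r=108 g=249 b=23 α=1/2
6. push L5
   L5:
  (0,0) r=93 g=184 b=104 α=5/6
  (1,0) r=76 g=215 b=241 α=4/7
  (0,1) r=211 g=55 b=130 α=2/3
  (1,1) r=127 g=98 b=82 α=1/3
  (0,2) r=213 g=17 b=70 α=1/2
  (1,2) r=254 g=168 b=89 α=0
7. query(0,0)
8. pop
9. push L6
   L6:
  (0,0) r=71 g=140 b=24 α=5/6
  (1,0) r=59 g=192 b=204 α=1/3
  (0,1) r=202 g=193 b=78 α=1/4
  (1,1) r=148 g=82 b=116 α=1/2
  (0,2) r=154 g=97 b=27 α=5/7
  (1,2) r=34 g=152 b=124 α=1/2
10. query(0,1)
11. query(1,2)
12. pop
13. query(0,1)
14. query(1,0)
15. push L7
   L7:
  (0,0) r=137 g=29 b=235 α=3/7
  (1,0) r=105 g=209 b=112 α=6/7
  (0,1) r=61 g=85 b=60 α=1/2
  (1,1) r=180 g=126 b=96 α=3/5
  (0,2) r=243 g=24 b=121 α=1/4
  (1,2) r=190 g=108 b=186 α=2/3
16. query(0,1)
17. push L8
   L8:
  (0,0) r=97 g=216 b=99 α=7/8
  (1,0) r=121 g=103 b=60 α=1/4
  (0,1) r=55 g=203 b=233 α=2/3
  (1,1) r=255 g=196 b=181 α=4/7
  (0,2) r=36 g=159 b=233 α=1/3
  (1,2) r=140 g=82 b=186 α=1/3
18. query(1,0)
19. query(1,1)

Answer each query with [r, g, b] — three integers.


(0,2) stack=L1,L2,L3; from [0,0,0]:
after L1 α=3/8: [501/8, 3/4, 141/8]
after L2 α=4/5: [4917/40, 183/4, 489/8]
after L3 α=3/4: [5397/160, 1263/16, 2169/32]
→ [34, 79, 68]

(0,0) stack=L1,L2,L3,L4,L5; from [0,0,0]:
after L1 α=1: [46, 190, 102]
after L2 α=1/2: [128, 157, 353/2]
after L3 α=3/4: [67/2, 445/4, 797/8]
after L4 α=1: [219, 69, 44]
after L5 α=5/6: [114, 989/6, 94]
→ [114, 165, 94]

(0,1) stack=L1,L2,L3,L4,L6; from [0,0,0]:
+L1 (α=6/7) → [732/7, 438/7, 270/7]
+L2 (α=2/3) → [748/7, 1138/21, 676/21]
+L3 (α=7/8) → [8637/56, 12623/84, 2363/21]
+L4 (α=6/7) → [48285/392, 77135/588, 6647/147]
+L6 (α=1/4) → [224039/1568, 114963/784, 10469/196]
= [143, 147, 53]

at x=1,y=2 over L1,L2,L3,L4,L6:
after L1 α=7/8: [7/4, 1071/8, 98]
after L2 α=1/2: [143/8, 1839/16, 99]
after L3 α=0: [143/8, 1839/16, 99]
after L4 α=1/2: [1007/16, 5823/32, 61]
after L6 α=1/2: [1551/32, 10687/64, 185/2]
rounded: [48, 167, 92]

at x=0,y=1 over L1,L2,L3,L4:
after L1 α=6/7: [732/7, 438/7, 270/7]
after L2 α=2/3: [748/7, 1138/21, 676/21]
after L3 α=7/8: [8637/56, 12623/84, 2363/21]
after L4 α=6/7: [48285/392, 77135/588, 6647/147]
rounded: [123, 131, 45]

query (1,0) [L1,L2,L3,L4] — begin 0,0,0
L1 α=3/5: [459/5, 522/5, 288/5]
L2 α=3/4: [231/5, 1881/10, 267/5]
L3 α=3/4: [303/10, 8511/40, 453/5]
L4 α=1/2: [1233/20, 18631/80, 1503/10]
→ [62, 233, 150]

at x=0,y=1 over L1,L2,L3,L4,L7:
+L1 (α=6/7) → [732/7, 438/7, 270/7]
+L2 (α=2/3) → [748/7, 1138/21, 676/21]
+L3 (α=7/8) → [8637/56, 12623/84, 2363/21]
+L4 (α=6/7) → [48285/392, 77135/588, 6647/147]
+L7 (α=1/2) → [72197/784, 127115/1176, 15467/294]
rounded: [92, 108, 53]

at x=1,y=0 over L1,L2,L3,L4,L7,L8:
+L1 (α=3/5) → [459/5, 522/5, 288/5]
+L2 (α=3/4) → [231/5, 1881/10, 267/5]
+L3 (α=3/4) → [303/10, 8511/40, 453/5]
+L4 (α=1/2) → [1233/20, 18631/80, 1503/10]
+L7 (α=6/7) → [13833/140, 16993/80, 8223/70]
+L8 (α=1/4) → [58439/560, 59219/320, 28869/280]
rounded: [104, 185, 103]

query (1,1) [L1,L2,L3,L4,L7,L8] — begin 0,0,0
+L1 (α=0) → [0, 0, 0]
+L2 (α=4/5) → [708/5, 888/5, 80]
+L3 (α=1) → [110, 204, 225]
+L4 (α=1/4) → [169/2, 355/2, 379/2]
+L7 (α=3/5) → [709/5, 733/5, 667/5]
+L8 (α=4/7) → [7227/35, 6119/35, 803/5]
rounded: [206, 175, 161]


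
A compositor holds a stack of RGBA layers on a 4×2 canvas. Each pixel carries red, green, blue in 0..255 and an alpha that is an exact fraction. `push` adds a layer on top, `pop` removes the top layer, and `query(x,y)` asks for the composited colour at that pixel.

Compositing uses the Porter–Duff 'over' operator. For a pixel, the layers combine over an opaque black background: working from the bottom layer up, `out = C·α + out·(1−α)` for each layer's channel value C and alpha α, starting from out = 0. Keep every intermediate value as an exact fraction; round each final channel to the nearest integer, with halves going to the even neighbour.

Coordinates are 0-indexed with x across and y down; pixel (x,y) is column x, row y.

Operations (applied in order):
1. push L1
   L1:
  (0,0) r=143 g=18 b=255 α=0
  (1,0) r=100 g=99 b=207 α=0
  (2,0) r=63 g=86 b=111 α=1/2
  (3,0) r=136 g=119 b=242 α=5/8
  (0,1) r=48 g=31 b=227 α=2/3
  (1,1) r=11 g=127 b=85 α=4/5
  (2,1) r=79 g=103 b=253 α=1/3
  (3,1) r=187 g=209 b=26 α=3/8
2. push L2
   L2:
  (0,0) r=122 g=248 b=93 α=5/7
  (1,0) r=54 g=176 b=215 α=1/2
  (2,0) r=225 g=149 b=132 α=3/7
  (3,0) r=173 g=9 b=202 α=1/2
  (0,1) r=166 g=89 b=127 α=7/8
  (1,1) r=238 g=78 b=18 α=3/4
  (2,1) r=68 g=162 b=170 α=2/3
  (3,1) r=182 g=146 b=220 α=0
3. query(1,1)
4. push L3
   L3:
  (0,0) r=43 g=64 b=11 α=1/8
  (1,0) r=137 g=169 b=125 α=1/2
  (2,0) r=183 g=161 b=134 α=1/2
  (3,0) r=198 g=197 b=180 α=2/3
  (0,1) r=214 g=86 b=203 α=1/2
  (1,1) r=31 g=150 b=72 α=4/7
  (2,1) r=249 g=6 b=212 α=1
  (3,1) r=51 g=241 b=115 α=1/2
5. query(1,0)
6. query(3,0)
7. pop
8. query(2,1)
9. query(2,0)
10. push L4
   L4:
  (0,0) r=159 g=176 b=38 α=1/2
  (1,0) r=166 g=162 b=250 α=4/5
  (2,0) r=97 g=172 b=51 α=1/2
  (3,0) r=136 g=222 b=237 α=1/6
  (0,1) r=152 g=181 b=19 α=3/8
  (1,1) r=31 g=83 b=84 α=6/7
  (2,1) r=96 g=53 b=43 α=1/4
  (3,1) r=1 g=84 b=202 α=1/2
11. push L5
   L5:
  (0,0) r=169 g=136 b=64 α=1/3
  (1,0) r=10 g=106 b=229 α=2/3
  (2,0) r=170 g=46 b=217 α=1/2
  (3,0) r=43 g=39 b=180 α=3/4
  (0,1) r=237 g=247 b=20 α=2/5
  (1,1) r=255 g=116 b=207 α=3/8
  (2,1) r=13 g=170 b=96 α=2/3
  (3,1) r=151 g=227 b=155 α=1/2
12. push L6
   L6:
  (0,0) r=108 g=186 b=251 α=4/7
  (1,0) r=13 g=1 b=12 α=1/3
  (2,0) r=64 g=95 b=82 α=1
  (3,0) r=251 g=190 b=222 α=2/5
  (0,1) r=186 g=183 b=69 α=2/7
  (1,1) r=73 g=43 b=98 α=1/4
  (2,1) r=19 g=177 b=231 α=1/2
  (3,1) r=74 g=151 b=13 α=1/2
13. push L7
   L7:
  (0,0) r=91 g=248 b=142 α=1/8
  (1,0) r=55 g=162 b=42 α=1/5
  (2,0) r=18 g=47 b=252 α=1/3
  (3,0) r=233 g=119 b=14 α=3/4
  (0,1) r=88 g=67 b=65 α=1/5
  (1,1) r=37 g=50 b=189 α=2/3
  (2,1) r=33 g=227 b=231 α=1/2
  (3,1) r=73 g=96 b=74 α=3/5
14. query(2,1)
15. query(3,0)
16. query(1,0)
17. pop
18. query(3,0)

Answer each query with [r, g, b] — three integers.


query (1,1) [L1,L2] — begin 0,0,0
L1 α=4/5: [44/5, 508/5, 68]
L2 α=3/4: [1807/10, 839/10, 61/2]
= [181, 84, 30]

query (1,0) [L1,L2,L3] — begin 0,0,0
+L1 (α=0) → [0, 0, 0]
+L2 (α=1/2) → [27, 88, 215/2]
+L3 (α=1/2) → [82, 257/2, 465/4]
= [82, 128, 116]

query (3,0) [L1,L2,L3] — begin 0,0,0
after L1 α=5/8: [85, 595/8, 605/4]
after L2 α=1/2: [129, 667/16, 1413/8]
after L3 α=2/3: [175, 6971/48, 1431/8]
rounded: [175, 145, 179]

query (2,1) [L1,L2] — begin 0,0,0
after L1 α=1/3: [79/3, 103/3, 253/3]
after L2 α=2/3: [487/9, 1075/9, 1273/9]
→ [54, 119, 141]

at x=2,y=0 over L1,L2:
after L1 α=1/2: [63/2, 43, 111/2]
after L2 α=3/7: [801/7, 619/7, 618/7]
= [114, 88, 88]

at x=2,y=1 over L1,L2,L4,L5,L6,L7:
+L1 (α=1/3) → [79/3, 103/3, 253/3]
+L2 (α=2/3) → [487/9, 1075/9, 1273/9]
+L4 (α=1/4) → [775/12, 617/6, 701/6]
+L5 (α=2/3) → [1087/36, 2657/18, 1853/18]
+L6 (α=1/2) → [1771/72, 5843/36, 6011/36]
+L7 (α=1/2) → [4147/144, 14015/72, 14327/72]
rounded: [29, 195, 199]

query (3,0) [L1,L2,L4,L5,L6,L7] — begin 0,0,0
after L1 α=5/8: [85, 595/8, 605/4]
after L2 α=1/2: [129, 667/16, 1413/8]
after L4 α=1/6: [781/6, 6887/96, 2987/16]
after L5 α=3/4: [1555/24, 18119/384, 11627/64]
after L6 α=2/5: [5571/40, 66759/640, 63297/320]
after L7 α=3/4: [33531/160, 295239/2560, 76737/1280]
= [210, 115, 60]

at x=1,y=0 over L1,L2,L4,L5,L6,L7:
L1 α=0: [0, 0, 0]
L2 α=1/2: [27, 88, 215/2]
L4 α=4/5: [691/5, 736/5, 443/2]
L5 α=2/3: [791/15, 1796/15, 453/2]
L6 α=1/3: [1777/45, 3607/45, 155]
L7 α=1/5: [9583/225, 21718/225, 662/5]
rounded: [43, 97, 132]

query (3,0) [L1,L2,L4,L5,L6] — begin 0,0,0
after L1 α=5/8: [85, 595/8, 605/4]
after L2 α=1/2: [129, 667/16, 1413/8]
after L4 α=1/6: [781/6, 6887/96, 2987/16]
after L5 α=3/4: [1555/24, 18119/384, 11627/64]
after L6 α=2/5: [5571/40, 66759/640, 63297/320]
= [139, 104, 198]


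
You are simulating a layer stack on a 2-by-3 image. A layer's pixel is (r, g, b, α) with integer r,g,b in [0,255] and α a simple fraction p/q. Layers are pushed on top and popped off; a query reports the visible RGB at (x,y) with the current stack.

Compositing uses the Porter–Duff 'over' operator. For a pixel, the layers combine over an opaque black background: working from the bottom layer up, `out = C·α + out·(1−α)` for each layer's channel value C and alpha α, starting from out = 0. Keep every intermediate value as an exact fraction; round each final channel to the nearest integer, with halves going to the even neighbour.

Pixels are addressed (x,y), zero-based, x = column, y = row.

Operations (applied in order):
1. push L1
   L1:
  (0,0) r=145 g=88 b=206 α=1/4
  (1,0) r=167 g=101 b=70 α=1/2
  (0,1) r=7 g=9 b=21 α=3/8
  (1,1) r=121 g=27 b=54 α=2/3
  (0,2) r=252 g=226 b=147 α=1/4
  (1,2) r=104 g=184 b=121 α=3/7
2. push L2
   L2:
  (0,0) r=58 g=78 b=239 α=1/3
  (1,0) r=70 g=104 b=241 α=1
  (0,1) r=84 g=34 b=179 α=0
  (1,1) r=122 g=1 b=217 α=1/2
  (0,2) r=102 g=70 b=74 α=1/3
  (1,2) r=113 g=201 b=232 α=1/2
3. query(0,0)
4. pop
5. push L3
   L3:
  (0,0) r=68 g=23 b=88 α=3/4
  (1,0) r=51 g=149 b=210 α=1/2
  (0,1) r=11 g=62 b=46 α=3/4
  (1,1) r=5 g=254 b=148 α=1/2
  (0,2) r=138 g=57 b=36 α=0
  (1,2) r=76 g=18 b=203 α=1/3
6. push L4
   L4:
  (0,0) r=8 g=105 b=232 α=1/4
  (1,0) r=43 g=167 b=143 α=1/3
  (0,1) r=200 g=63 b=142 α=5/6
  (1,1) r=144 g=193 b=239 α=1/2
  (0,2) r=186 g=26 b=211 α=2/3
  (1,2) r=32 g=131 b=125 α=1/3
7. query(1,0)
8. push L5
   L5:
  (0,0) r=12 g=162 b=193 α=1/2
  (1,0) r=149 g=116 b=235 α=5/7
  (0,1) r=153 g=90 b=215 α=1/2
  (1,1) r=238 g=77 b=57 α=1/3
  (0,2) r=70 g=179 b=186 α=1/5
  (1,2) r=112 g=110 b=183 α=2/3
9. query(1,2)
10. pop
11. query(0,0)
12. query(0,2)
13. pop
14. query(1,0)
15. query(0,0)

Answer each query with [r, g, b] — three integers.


at x=0,y=0 over L1,L2:
after L1 α=1/4: [145/4, 22, 103/2]
after L2 α=1/3: [87/2, 122/3, 114]
= [44, 41, 114]

(1,0) stack=L1,L3,L4; from [0,0,0]:
L1 α=1/2: [167/2, 101/2, 35]
L3 α=1/2: [269/4, 399/4, 245/2]
L4 α=1/3: [355/6, 733/6, 388/3]
= [59, 122, 129]

(1,2) stack=L1,L3,L4,L5; from [0,0,0]:
+L1 (α=3/7) → [312/7, 552/7, 363/7]
+L3 (α=1/3) → [1156/21, 410/7, 2147/21]
+L4 (α=1/3) → [2984/63, 579/7, 6919/63]
+L5 (α=2/3) → [17096/189, 2119/21, 29977/189]
→ [90, 101, 159]

at x=0,y=0 over L1,L3,L4:
+L1 (α=1/4) → [145/4, 22, 103/2]
+L3 (α=3/4) → [961/16, 91/4, 631/8]
+L4 (α=1/4) → [3011/64, 693/16, 3749/32]
= [47, 43, 117]

(0,2) stack=L1,L3,L4; from [0,0,0]:
after L1 α=1/4: [63, 113/2, 147/4]
after L3 α=0: [63, 113/2, 147/4]
after L4 α=2/3: [145, 217/6, 1835/12]
= [145, 36, 153]

at x=1,y=0 over L1,L3:
+L1 (α=1/2) → [167/2, 101/2, 35]
+L3 (α=1/2) → [269/4, 399/4, 245/2]
= [67, 100, 122]

query (0,0) [L1,L3] — begin 0,0,0
L1 α=1/4: [145/4, 22, 103/2]
L3 α=3/4: [961/16, 91/4, 631/8]
rounded: [60, 23, 79]


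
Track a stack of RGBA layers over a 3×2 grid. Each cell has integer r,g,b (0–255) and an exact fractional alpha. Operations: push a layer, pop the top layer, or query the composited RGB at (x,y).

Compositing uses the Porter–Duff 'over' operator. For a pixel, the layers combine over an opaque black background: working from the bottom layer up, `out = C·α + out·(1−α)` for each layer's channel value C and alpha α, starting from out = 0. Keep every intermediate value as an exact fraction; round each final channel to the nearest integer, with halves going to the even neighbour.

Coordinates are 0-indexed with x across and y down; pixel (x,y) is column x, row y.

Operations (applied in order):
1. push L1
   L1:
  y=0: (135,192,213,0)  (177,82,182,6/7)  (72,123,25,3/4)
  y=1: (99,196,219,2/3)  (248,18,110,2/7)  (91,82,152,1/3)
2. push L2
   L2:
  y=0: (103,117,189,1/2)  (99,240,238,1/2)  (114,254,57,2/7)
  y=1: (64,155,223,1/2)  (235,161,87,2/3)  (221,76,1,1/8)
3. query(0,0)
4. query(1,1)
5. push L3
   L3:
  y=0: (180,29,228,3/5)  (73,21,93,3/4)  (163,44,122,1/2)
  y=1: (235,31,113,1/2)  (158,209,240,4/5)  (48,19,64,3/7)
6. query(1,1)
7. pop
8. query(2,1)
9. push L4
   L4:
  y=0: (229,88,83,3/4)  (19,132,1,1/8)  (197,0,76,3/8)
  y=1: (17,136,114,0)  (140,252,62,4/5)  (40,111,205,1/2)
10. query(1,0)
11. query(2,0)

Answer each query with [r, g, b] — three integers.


at x=0,y=0 over L1,L2:
after L1 α=0: [0, 0, 0]
after L2 α=1/2: [103/2, 117/2, 189/2]
→ [52, 58, 94]

at x=1,y=1 over L1,L2:
L1 α=2/7: [496/7, 36/7, 220/7]
L2 α=2/3: [1262/7, 2290/21, 1438/21]
→ [180, 109, 68]

at x=1,y=1 over L1,L2,L3:
L1 α=2/7: [496/7, 36/7, 220/7]
L2 α=2/3: [1262/7, 2290/21, 1438/21]
L3 α=4/5: [5686/35, 19846/105, 21598/105]
→ [162, 189, 206]

query (2,1) [L1,L2] — begin 0,0,0
+L1 (α=1/3) → [91/3, 82/3, 152/3]
+L2 (α=1/8) → [325/6, 401/12, 1067/24]
→ [54, 33, 44]

at x=1,y=0 over L1,L2,L4:
+L1 (α=6/7) → [1062/7, 492/7, 156]
+L2 (α=1/2) → [1755/14, 1086/7, 197]
+L4 (α=1/8) → [1793/16, 609/4, 345/2]
rounded: [112, 152, 172]

at x=2,y=0 over L1,L2,L4:
+L1 (α=3/4) → [54, 369/4, 75/4]
+L2 (α=2/7) → [498/7, 3877/28, 831/28]
+L4 (α=3/8) → [6627/56, 19385/224, 10539/224]
rounded: [118, 87, 47]
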